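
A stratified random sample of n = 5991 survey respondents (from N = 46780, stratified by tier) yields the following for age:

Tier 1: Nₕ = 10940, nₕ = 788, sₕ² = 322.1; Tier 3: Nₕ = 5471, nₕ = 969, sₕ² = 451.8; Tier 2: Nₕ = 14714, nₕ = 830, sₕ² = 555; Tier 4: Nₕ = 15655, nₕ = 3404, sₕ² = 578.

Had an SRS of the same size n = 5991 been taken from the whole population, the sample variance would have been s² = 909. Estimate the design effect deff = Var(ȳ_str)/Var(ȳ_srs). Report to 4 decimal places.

0.7808

Var(ȳ_str) = Σ Wₕ²(1−fₕ)sₕ²/nₕ with Wₕ = Nₕ/46780:
  Tier 1: (10940/46780)²·(1−788/10940)·322.1/788 = 0.020744979
  Tier 3: (5471/46780)²·(1−969/5471)·451.8/969 = 0.0052477631
  Tier 2: (14714/46780)²·(1−830/14714)·555/830 = 0.062422307
  Tier 4: (15655/46780)²·(1−3404/15655)·578/3404 = 0.014881355
  → Var(ȳ_str) = 0.1032964.
Var(ȳ_srs) = (1 − 5991/46780)·909/5991 = 0.13229621.
deff = 0.1032964 / 0.13229621 = 0.7808.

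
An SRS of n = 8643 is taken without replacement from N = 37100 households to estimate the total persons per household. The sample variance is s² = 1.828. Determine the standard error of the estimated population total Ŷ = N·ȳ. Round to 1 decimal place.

472.5

Var(Ŷ) = N²·Var(ȳ) = N²·(1 − n/N)·s²/n.
f = 8643/37100 = 0.23296496; Var(ȳ) = 0.76703504·1.828/8643 = 1.622284 × 10^-4.
Var(Ŷ) = 37100² · (1.622284 × 10^-4) = 223292.79.
SE(Ŷ) = √(223292.79) = 472.5.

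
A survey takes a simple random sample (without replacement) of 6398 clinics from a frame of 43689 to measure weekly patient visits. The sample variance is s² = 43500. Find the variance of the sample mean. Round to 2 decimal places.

Under SRS without replacement, Var(ȳ) = (1 − f)·s²/n with f = n/N = 6398/43689 = 0.14644419.
Var(ȳ) = (1 − 0.14644419)·43500/6398 = 0.85355581·6.7989997 = 5.8033257.

5.80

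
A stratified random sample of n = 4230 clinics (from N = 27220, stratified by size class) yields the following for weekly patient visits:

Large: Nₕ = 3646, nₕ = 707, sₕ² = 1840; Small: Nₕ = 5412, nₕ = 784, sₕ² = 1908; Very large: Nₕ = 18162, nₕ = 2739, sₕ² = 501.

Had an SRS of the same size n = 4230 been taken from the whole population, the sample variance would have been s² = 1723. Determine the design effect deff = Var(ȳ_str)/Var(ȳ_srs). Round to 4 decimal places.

Var(ȳ_str) = Σ Wₕ²(1−fₕ)sₕ²/nₕ with Wₕ = Nₕ/27220:
  Large: (3646/27220)²·(1−707/3646)·1840/707 = 0.03763903
  Small: (5412/27220)²·(1−784/5412)·1908/784 = 0.082269187
  Very large: (18162/27220)²·(1−2739/18162)·501/2739 = 0.06915156
  → Var(ȳ_str) = 0.18905978.
Var(ȳ_srs) = (1 − 4230/27220)·1723/4230 = 0.34402956.
deff = 0.18905978 / 0.34402956 = 0.5495.

0.5495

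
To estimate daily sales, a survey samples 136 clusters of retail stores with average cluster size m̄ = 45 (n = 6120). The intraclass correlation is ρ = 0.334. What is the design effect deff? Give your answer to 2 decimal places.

deff = 1 + (45 − 1)·0.334 = 1 + 14.696 = 15.696.

15.70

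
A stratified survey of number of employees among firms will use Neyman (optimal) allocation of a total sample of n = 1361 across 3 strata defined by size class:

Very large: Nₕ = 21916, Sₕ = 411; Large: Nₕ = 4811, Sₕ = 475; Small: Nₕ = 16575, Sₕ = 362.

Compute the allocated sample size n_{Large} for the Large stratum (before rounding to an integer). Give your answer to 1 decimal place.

Neyman allocation: nₕ = n·NₕSₕ / Σⱼ NⱼSⱼ.
Σ NⱼSⱼ = 21916·411 + 4811·475 + 16575·362 = 1.7292851 × 10^7.
n_{Large} = 1361·4811·475 / (1.7292851 × 10^7) = 179.9.

179.9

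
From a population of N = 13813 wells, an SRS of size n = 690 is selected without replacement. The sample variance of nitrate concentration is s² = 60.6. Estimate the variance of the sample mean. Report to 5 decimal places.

0.08344

Under SRS without replacement, Var(ȳ) = (1 − f)·s²/n with f = n/N = 690/13813 = 0.04995294.
Var(ȳ) = (1 − 0.04995294)·60.6/690 = 0.95004706·0.087826087 = 0.083438915.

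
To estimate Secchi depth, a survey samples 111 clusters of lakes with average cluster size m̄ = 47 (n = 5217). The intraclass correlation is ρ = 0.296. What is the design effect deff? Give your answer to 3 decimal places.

14.616

deff = 1 + (47 − 1)·0.296 = 1 + 13.616 = 14.616.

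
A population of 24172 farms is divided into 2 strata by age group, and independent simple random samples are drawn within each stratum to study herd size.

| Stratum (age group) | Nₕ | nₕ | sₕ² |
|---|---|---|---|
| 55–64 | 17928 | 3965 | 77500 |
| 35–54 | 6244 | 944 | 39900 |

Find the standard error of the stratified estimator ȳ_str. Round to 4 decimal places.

3.2815

Var(ȳ_str) = Σₕ Wₕ²(1 − fₕ)sₕ²/nₕ with Wₕ = Nₕ/N, N = 24172.
55–64: Wₕ = 0.74168459; term = 0.74168459²·(1 − 0.22116243)·77500/3965 = 8.3742114.
35–54: Wₕ = 0.25831541; term = 0.25831541²·(1 − 0.15118514)·39900/944 = 2.3939468.
Sum = 10.768158.
SE = √(10.768158) = 3.2815.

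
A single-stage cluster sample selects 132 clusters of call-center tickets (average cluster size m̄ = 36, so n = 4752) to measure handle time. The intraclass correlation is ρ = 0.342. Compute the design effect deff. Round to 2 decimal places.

deff = 1 + (36 − 1)·0.342 = 1 + 11.97 = 12.97.

12.97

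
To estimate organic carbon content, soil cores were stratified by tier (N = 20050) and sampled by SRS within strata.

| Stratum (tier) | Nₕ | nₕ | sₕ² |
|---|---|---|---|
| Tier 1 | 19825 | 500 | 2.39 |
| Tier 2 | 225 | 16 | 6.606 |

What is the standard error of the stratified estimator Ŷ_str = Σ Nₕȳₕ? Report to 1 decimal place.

1360.4

Var(Ŷ_str) = Σₕ Nₕ²(1 − fₕ)sₕ²/nₕ.
Tier 1: 19825²·(1 − 500/19825)·2.39/500 = 1.8313046 × 10^6.
Tier 2: 225²·(1 − 16/225)·6.606/16 = 19415.447.
Sum = 1.85072 × 10^6.
SE = √(1.85072 × 10^6) = 1360.4.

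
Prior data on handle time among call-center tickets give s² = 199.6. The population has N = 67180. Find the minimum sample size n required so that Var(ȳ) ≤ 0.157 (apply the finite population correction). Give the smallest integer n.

Without fpc, n₀ = s²/D = 199.6/0.157 = 1271.3376.
With fpc, (1 − n/N)·s²/n ≤ D requires n ≥ n₀/(1 + n₀/N) = 1271.3376/(1 + 1271.3376/67180) = 1247.7252.
Rounding up, n = 1248.

1248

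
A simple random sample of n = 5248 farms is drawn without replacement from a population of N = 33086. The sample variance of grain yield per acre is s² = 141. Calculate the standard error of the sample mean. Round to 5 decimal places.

0.15035

Under SRS without replacement, Var(ȳ) = (1 − f)·s²/n with f = n/N = 5248/33086 = 0.15861694.
Var(ȳ) = (1 − 0.15861694)·141/5248 = 0.84138306·0.026867378 = 0.022605757.
SE(ȳ) = √(0.022605757) = 0.15035.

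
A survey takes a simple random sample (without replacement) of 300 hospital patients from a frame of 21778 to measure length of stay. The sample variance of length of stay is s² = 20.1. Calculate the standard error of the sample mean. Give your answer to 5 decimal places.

Under SRS without replacement, Var(ȳ) = (1 − f)·s²/n with f = n/N = 300/21778 = 0.01377537.
Var(ȳ) = (1 − 0.01377537)·20.1/300 = 0.98622463·0.067 = 0.06607705.
SE(ȳ) = √(0.06607705) = 0.25705.

0.25705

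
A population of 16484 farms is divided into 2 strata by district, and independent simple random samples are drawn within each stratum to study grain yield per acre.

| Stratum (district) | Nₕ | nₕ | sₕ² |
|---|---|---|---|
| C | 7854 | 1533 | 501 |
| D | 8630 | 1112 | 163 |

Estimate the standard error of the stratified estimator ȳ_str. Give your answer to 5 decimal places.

0.30775

Var(ȳ_str) = Σₕ Wₕ²(1 − fₕ)sₕ²/nₕ with Wₕ = Nₕ/N, N = 16484.
C: Wₕ = 0.47646202; term = 0.47646202²·(1 − 0.19518717)·501/1533 = 0.059709997.
D: Wₕ = 0.52353798; term = 0.52353798²·(1 − 0.12885284)·163/1112 = 0.035000216.
Sum = 0.094710213.
SE = √(0.094710213) = 0.30775.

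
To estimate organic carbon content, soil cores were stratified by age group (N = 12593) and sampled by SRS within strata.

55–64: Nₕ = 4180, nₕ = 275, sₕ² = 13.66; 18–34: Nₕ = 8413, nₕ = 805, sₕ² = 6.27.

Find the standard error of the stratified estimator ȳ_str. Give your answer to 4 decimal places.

Var(ȳ_str) = Σₕ Wₕ²(1 − fₕ)sₕ²/nₕ with Wₕ = Nₕ/N, N = 12593.
55–64: Wₕ = 0.33193044; term = 0.33193044²·(1 − 0.06578947)·13.66/275 = 0.0051127778.
18–34: Wₕ = 0.66806956; term = 0.66806956²·(1 − 0.09568525)·6.27/805 = 0.0031436533.
Sum = 0.0082564311.
SE = √(0.0082564311) = 0.0909.

0.0909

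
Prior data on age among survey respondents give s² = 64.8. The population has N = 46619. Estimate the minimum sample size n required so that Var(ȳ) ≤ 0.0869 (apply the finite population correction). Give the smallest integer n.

Without fpc, n₀ = s²/D = 64.8/0.0869 = 745.6847.
With fpc, (1 − n/N)·s²/n ≤ D requires n ≥ n₀/(1 + n₀/N) = 745.6847/(1 + 745.6847/46619) = 733.9450.
Rounding up, n = 734.

734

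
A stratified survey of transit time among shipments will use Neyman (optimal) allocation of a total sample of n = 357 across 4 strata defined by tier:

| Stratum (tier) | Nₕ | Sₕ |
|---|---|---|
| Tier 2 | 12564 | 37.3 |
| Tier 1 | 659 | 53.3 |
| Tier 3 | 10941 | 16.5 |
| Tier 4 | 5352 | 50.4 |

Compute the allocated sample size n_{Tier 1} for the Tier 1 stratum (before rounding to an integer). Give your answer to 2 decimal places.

13.14

Neyman allocation: nₕ = n·NₕSₕ / Σⱼ NⱼSⱼ.
Σ NⱼSⱼ = 12564·37.3 + 659·53.3 + 10941·16.5 + 5352·50.4 = 954029.2.
n_{Tier 1} = 357·659·53.3 / 954029.2 = 13.14.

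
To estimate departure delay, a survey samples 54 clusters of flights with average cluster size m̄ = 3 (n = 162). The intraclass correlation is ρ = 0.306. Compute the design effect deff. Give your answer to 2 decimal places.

1.61

deff = 1 + (3 − 1)·0.306 = 1 + 0.612 = 1.612.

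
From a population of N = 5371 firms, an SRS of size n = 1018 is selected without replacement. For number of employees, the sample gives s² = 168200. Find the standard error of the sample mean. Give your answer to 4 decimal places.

11.5719

Under SRS without replacement, Var(ȳ) = (1 − f)·s²/n with f = n/N = 1018/5371 = 0.18953640.
Var(ȳ) = (1 − 0.18953640)·168200/1018 = 0.81046360·165.22593 = 133.9096.
SE(ȳ) = √(133.9096) = 11.5719.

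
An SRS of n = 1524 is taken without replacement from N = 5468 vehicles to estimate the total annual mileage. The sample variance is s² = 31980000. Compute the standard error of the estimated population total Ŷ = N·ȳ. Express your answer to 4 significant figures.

Var(Ŷ) = N²·Var(ȳ) = N²·(1 − n/N)·s²/n.
f = 1524/5468 = 0.27871251; Var(ȳ) = 0.72128749·31980000/1524 = 15135.678.
Var(Ŷ) = 5468² · 15135.678 = 4.52542 × 10^11.
SE(Ŷ) = √(4.52542 × 10^11) = 672700.

672700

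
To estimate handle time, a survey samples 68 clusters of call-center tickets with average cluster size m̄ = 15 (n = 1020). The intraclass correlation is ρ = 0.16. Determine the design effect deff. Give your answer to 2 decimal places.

deff = 1 + (15 − 1)·0.16 = 1 + 2.24 = 3.24.

3.24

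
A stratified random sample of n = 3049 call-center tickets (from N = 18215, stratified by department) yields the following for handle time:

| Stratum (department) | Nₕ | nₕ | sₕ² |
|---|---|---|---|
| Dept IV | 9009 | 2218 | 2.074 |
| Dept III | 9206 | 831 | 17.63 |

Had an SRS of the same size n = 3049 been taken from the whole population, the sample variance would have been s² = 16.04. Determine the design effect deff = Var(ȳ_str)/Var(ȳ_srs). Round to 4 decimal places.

Var(ȳ_str) = Σ Wₕ²(1−fₕ)sₕ²/nₕ with Wₕ = Nₕ/18215:
  Dept IV: (9009/18215)²·(1−2218/9009)·2.074/2218 = 1.7242458 × 10^-4
  Dept III: (9206/18215)²·(1−831/9206)·17.63/831 = 0.0049300205
  → Var(ȳ_str) = 0.0051024451.
Var(ȳ_srs) = (1 − 3049/18215)·16.04/3049 = 0.0043801483.
deff = 0.0051024451 / 0.0043801483 = 1.1649.

1.1649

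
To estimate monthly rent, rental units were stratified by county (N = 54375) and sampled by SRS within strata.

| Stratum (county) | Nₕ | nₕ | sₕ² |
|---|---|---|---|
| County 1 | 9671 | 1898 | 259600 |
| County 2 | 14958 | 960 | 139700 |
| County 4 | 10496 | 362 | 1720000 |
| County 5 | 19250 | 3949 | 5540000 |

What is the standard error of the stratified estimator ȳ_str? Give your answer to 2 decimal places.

Var(ȳ_str) = Σₕ Wₕ²(1 − fₕ)sₕ²/nₕ with Wₕ = Nₕ/N, N = 54375.
County 1: Wₕ = 0.17785747; term = 0.17785747²·(1 − 0.19625685)·259600/1898 = 3.4775228.
County 2: Wₕ = 0.27508966; term = 0.27508966²·(1 − 0.06417970)·139700/960 = 10.305431.
County 4: Wₕ = 0.19302989; term = 0.19302989²·(1 − 0.03448933)·1720000/362 = 170.93306.
County 5: Wₕ = 0.35402299; term = 0.35402299²·(1 − 0.20514286)·5540000/3949 = 139.75734.
Sum = 324.47335.
SE = √(324.47335) = 18.01.

18.01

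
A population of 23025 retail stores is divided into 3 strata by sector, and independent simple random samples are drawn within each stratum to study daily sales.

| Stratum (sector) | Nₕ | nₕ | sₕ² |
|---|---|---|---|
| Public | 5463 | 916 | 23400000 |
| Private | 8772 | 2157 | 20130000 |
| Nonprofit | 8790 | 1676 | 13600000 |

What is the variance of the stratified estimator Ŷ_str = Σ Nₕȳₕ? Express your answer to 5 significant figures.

1.6835 × 10^12

Var(Ŷ_str) = Σₕ Nₕ²(1 − fₕ)sₕ²/nₕ.
Public: 5463²·(1 − 916/5463)·23400000/916 = 6.3456562 × 10^11.
Private: 8772²·(1 − 2157/8772)·20130000/2157 = 5.4152948 × 10^11.
Nonprofit: 8790²·(1 − 1676/8790)·13600000/1676 = 5.0742006 × 10^11.
Sum = 1.6835152 × 10^12.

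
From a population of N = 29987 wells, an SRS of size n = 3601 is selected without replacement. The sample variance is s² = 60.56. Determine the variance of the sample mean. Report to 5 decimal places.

Under SRS without replacement, Var(ȳ) = (1 − f)·s²/n with f = n/N = 3601/29987 = 0.12008537.
Var(ȳ) = (1 − 0.12008537)·60.56/3601 = 0.87991463·0.016817551 = 0.014798009.

0.01480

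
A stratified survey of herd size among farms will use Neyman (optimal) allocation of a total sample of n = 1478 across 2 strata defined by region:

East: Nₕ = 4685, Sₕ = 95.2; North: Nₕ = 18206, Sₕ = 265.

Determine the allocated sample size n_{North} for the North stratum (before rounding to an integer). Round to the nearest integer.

1353

Neyman allocation: nₕ = n·NₕSₕ / Σⱼ NⱼSⱼ.
Σ NⱼSⱼ = 4685·95.2 + 18206·265 = 5.270602 × 10^6.
n_{North} = 1478·18206·265 / (5.270602 × 10^6) = 1353.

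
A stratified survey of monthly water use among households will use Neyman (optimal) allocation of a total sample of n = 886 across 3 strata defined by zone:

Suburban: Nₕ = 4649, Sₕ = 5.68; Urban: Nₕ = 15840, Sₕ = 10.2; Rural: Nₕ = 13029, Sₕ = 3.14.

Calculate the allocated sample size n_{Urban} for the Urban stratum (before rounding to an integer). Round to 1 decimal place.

Neyman allocation: nₕ = n·NₕSₕ / Σⱼ NⱼSⱼ.
Σ NⱼSⱼ = 4649·5.68 + 15840·10.2 + 13029·3.14 = 228885.38.
n_{Urban} = 886·15840·10.2 / 228885.38 = 625.4.

625.4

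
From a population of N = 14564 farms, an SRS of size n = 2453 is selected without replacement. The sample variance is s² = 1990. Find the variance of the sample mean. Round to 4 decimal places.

0.6746

Under SRS without replacement, Var(ȳ) = (1 − f)·s²/n with f = n/N = 2453/14564 = 0.16842900.
Var(ȳ) = (1 − 0.16842900)·1990/2453 = 0.83157100·0.81125153 = 0.67461324.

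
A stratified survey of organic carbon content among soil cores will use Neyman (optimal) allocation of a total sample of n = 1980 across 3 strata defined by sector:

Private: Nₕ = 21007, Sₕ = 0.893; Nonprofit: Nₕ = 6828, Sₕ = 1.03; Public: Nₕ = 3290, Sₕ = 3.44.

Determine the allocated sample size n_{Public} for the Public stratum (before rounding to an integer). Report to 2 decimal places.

603.85

Neyman allocation: nₕ = n·NₕSₕ / Σⱼ NⱼSⱼ.
Σ NⱼSⱼ = 21007·0.893 + 6828·1.03 + 3290·3.44 = 37109.691.
n_{Public} = 1980·3290·3.44 / 37109.691 = 603.85.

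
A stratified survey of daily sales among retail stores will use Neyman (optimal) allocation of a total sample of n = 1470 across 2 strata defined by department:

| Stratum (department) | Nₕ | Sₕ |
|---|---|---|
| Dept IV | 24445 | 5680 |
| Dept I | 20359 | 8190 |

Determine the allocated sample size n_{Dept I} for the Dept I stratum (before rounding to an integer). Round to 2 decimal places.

802.09

Neyman allocation: nₕ = n·NₕSₕ / Σⱼ NⱼSⱼ.
Σ NⱼSⱼ = 24445·5680 + 20359·8190 = 3.0558781 × 10^8.
n_{Dept I} = 1470·20359·8190 / (3.0558781 × 10^8) = 802.09.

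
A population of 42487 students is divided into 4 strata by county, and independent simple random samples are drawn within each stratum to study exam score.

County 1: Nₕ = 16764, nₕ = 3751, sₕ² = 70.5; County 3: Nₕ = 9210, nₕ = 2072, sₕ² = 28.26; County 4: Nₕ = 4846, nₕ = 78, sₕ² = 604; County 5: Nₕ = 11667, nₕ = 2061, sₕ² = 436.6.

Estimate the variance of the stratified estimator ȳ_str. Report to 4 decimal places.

Var(ȳ_str) = Σₕ Wₕ²(1 − fₕ)sₕ²/nₕ with Wₕ = Nₕ/N, N = 42487.
County 1: Wₕ = 0.39456775; term = 0.39456775²·(1 − 0.22375328)·70.5/3751 = 0.0022713549.
County 3: Wₕ = 0.21677219; term = 0.21677219²·(1 − 0.22497286)·28.26/2072 = 4.9671405 × 10^-4.
County 4: Wₕ = 0.11405842; term = 0.11405842²·(1 − 0.01609575)·604/78 = 0.09911739.
County 5: Wₕ = 0.27460164; term = 0.27460164²·(1 − 0.17665210)·436.6/2061 = 0.013152109.
Sum = 0.11503757.

0.1150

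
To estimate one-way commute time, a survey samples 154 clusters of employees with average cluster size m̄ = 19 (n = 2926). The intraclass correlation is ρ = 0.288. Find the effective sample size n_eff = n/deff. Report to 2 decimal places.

deff = 1 + (19 − 1)·0.288 = 1 + 5.184 = 6.184.
n_eff = 2926 / 6.184 = 473.16.

473.16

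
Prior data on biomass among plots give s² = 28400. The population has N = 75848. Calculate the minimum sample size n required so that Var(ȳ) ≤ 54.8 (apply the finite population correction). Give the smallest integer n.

515

Without fpc, n₀ = s²/D = 28400/54.8 = 518.2482.
With fpc, (1 − n/N)·s²/n ≤ D requires n ≥ n₀/(1 + n₀/N) = 518.2482/(1 + 518.2482/75848) = 514.7312.
Rounding up, n = 515.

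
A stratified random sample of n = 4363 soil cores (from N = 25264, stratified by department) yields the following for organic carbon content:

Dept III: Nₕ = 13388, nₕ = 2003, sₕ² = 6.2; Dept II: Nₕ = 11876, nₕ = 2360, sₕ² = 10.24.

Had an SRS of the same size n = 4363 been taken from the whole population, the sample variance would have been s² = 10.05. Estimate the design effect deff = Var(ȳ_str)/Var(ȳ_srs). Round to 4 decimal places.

Var(ȳ_str) = Σ Wₕ²(1−fₕ)sₕ²/nₕ with Wₕ = Nₕ/25264:
  Dept III: (13388/25264)²·(1−2003/13388)·6.2/2003 = 7.3918859 × 10^-4
  Dept II: (11876/25264)²·(1−2360/11876)·10.24/2360 = 7.6826023 × 10^-4
  → Var(ȳ_str) = 0.0015074488.
Var(ȳ_srs) = (1 − 4363/25264)·10.05/4363 = 0.0019056617.
deff = 0.0015074488 / 0.0019056617 = 0.7910.

0.7910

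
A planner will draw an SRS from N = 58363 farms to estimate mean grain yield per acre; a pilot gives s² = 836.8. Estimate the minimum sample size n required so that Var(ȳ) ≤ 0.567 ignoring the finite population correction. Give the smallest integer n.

1476

Without fpc, n₀ = s²/D = 836.8/0.567 = 1475.8377.
Rounding up, n = 1476.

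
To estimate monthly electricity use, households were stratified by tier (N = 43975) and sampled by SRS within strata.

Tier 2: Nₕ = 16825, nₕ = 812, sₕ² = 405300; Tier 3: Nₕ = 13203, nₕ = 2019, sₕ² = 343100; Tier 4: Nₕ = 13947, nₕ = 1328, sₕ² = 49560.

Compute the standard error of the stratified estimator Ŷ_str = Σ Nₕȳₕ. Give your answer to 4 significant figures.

407600

Var(Ŷ_str) = Σₕ Nₕ²(1 − fₕ)sₕ²/nₕ.
Tier 2: 16825²·(1 − 812/16825)·405300/812 = 1.344771 × 10^11.
Tier 3: 13203²·(1 − 2019/13203)·343100/2019 = 2.5093092 × 10^10.
Tier 4: 13947²·(1 − 1328/13947)·49560/1328 = 6.568088 × 10^9.
Sum = 1.6613828 × 10^11.
SE = √(1.6613828 × 10^11) = 407600.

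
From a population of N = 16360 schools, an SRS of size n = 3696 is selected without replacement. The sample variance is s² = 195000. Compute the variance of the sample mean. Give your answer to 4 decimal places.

40.8404

Under SRS without replacement, Var(ȳ) = (1 − f)·s²/n with f = n/N = 3696/16360 = 0.22591687.
Var(ȳ) = (1 − 0.22591687)·195000/3696 = 0.77408313·52.75974 = 40.840425.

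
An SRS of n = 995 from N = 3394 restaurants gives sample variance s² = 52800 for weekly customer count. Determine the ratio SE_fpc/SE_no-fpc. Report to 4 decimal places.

f = n/N = 995/3394 = 0.29316441.
SE_no-fpc = √(s²/n) = 7.2845952; SE_fpc = √((1−f)s²/n) = 6.1244152.
Ratio = √(1−f) = 0.84073515.

0.8407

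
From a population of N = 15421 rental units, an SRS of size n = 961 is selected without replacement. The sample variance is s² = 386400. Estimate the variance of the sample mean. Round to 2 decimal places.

Under SRS without replacement, Var(ȳ) = (1 − f)·s²/n with f = n/N = 961/15421 = 0.06231762.
Var(ȳ) = (1 − 0.06231762)·386400/961 = 0.93768238·402.08117 = 377.02442.

377.02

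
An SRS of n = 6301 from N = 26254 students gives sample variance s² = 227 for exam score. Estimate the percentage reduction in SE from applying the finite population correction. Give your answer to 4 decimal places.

f = n/N = 6301/26254 = 0.24000152.
SE_no-fpc = √(s²/n) = 0.18980524; SE_fpc = √((1−f)s²/n) = 0.1654682.
Ratio = √(1−f) = 0.87177891. Reduction = 100·(1 − 0.87177891) = 12.8221%.

12.8221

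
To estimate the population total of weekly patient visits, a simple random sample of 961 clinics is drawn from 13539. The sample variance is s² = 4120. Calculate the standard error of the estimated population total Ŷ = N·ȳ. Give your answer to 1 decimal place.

Var(Ŷ) = N²·Var(ȳ) = N²·(1 − n/N)·s²/n.
f = 961/13539 = 0.07098013; Var(ȳ) = 0.92901987·4120/961 = 3.9828948.
Var(Ŷ) = 13539² · 3.9828948 = 7.3008262 × 10^8.
SE(Ŷ) = √(7.3008262 × 10^8) = 27020.0.

27020.0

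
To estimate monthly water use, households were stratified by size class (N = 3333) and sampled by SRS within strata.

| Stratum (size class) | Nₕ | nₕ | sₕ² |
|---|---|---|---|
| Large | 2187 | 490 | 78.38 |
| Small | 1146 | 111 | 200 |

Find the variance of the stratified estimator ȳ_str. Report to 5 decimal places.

0.24582

Var(ȳ_str) = Σₕ Wₕ²(1 − fₕ)sₕ²/nₕ with Wₕ = Nₕ/N, N = 3333.
Large: Wₕ = 0.65616562; term = 0.65616562²·(1 − 0.22405121)·78.38/490 = 0.053440336.
Small: Wₕ = 0.34383438; term = 0.34383438²·(1 − 0.09685864)·200/111 = 0.19238064.
Sum = 0.24582098.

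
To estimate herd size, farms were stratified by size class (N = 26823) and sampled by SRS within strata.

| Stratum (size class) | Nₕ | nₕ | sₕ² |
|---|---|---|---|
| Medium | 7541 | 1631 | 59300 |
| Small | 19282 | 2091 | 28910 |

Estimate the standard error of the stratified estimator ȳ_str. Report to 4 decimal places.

2.9363

Var(ȳ_str) = Σₕ Wₕ²(1 − fₕ)sₕ²/nₕ with Wₕ = Nₕ/N, N = 26823.
Medium: Wₕ = 0.28113932; term = 0.28113932²·(1 − 0.21628431)·59300/1631 = 2.2521767.
Small: Wₕ = 0.71886068; term = 0.71886068²·(1 − 0.10844311)·28910/2091 = 6.3698995.
Sum = 8.6220762.
SE = √(8.6220762) = 2.9363.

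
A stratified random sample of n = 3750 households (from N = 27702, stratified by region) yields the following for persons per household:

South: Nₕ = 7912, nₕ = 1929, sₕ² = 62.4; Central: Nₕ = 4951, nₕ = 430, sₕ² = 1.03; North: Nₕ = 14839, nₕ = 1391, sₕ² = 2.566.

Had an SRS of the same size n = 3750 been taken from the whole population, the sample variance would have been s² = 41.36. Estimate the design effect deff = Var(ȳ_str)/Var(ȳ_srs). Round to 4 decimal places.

Var(ȳ_str) = Σ Wₕ²(1−fₕ)sₕ²/nₕ with Wₕ = Nₕ/27702:
  South: (7912/27702)²·(1−1929/7912)·62.4/1929 = 0.0019954249
  Central: (4951/27702)²·(1−430/4951)·1.03/430 = 6.9867299 × 10^-5
  North: (14839/27702)²·(1−1391/14839)·2.566/1391 = 4.7969988 × 10^-4
  → Var(ȳ_str) = 0.0025449921.
Var(ȳ_srs) = (1 − 3750/27702)·41.36/3750 = 0.0095363003.
deff = 0.0025449921 / 0.0095363003 = 0.2669.

0.2669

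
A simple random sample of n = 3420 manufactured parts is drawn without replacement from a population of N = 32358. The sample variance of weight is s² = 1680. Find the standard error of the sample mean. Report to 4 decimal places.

0.6628

Under SRS without replacement, Var(ȳ) = (1 − f)·s²/n with f = n/N = 3420/32358 = 0.10569256.
Var(ȳ) = (1 − 0.10569256)·1680/3420 = 0.89430744·0.49122807 = 0.43930892.
SE(ȳ) = √(0.43930892) = 0.6628.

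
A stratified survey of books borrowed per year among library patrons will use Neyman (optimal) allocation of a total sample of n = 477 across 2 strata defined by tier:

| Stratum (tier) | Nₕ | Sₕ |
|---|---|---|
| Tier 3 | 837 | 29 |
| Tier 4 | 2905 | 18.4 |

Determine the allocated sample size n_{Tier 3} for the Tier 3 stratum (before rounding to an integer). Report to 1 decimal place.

149.0

Neyman allocation: nₕ = n·NₕSₕ / Σⱼ NⱼSⱼ.
Σ NⱼSⱼ = 837·29 + 2905·18.4 = 77725.
n_{Tier 3} = 477·837·29 / 77725 = 149.0.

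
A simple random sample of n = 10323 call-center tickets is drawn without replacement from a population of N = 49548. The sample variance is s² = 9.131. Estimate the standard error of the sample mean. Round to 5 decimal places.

Under SRS without replacement, Var(ȳ) = (1 − f)·s²/n with f = n/N = 10323/49548 = 0.20834342.
Var(ȳ) = (1 − 0.20834342)·9.131/10323 = 0.79165658·8.8452969 × 10^-4 = 7.0024375 × 10^-4.
SE(ȳ) = √(7.0024375 × 10^-4) = 0.02646.

0.02646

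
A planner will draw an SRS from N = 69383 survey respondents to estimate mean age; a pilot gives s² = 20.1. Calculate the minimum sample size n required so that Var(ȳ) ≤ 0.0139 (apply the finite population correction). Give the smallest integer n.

Without fpc, n₀ = s²/D = 20.1/0.0139 = 1446.0432.
With fpc, (1 − n/N)·s²/n ≤ D requires n ≥ n₀/(1 + n₀/N) = 1446.0432/(1 + 1446.0432/69383) = 1416.5208.
Rounding up, n = 1417.

1417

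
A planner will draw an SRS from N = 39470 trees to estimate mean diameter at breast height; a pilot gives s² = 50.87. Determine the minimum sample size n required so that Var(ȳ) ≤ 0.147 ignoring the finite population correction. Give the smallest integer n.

347

Without fpc, n₀ = s²/D = 50.87/0.147 = 346.0544.
Rounding up, n = 347.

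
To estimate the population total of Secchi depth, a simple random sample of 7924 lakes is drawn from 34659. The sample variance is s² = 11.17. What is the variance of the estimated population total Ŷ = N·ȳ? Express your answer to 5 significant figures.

Var(Ŷ) = N²·Var(ȳ) = N²·(1 − n/N)·s²/n.
f = 7924/34659 = 0.22862748; Var(ȳ) = 0.77137252·11.17/7924 = 0.0010873588.
Var(Ŷ) = 34659² · 0.0010873588 = 1.3061857 × 10^6.

1.3062 × 10^6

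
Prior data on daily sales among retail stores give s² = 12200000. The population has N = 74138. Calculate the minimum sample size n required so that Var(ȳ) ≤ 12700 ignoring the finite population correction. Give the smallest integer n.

961

Without fpc, n₀ = s²/D = 12200000/12700 = 960.6299.
Rounding up, n = 961.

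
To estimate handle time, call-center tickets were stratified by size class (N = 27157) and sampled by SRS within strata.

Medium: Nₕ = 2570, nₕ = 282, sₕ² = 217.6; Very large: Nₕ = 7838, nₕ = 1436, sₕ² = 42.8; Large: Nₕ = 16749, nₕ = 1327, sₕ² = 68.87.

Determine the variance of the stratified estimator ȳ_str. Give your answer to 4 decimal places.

Var(ȳ_str) = Σₕ Wₕ²(1 − fₕ)sₕ²/nₕ with Wₕ = Nₕ/N, N = 27157.
Medium: Wₕ = 0.09463490; term = 0.09463490²·(1 − 0.10972763)·217.6/282 = 0.0061522694.
Very large: Wₕ = 0.28861804; term = 0.28861804²·(1 − 0.18321000)·42.8/1436 = 0.0020279006.
Large: Wₕ = 0.61674706; term = 0.61674706²·(1 − 0.07922861)·68.87/1327 = 0.018177123.
Sum = 0.026357293.

0.0264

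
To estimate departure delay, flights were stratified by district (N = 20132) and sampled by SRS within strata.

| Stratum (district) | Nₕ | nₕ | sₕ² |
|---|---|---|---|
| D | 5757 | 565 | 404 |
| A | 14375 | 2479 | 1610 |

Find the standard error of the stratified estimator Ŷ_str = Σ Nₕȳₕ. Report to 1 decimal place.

11508.0

Var(Ŷ_str) = Σₕ Nₕ²(1 − fₕ)sₕ²/nₕ.
D: 5757²·(1 − 565/5757)·404/565 = 2.1372919 × 10^7.
A: 14375²·(1 − 2479/14375)·1610/2479 = 1.1106013 × 10^8.
Sum = 1.3243305 × 10^8.
SE = √(1.3243305 × 10^8) = 11508.0.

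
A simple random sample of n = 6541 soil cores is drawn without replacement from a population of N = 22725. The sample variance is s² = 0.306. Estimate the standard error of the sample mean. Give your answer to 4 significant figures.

0.005772

Under SRS without replacement, Var(ȳ) = (1 − f)·s²/n with f = n/N = 6541/22725 = 0.28783278.
Var(ȳ) = (1 − 0.28783278)·0.306/6541 = 0.71216722·4.6781838 × 10^-5 = 3.3316491 × 10^-5.
SE(ȳ) = √(3.3316491 × 10^-5) = 0.005772.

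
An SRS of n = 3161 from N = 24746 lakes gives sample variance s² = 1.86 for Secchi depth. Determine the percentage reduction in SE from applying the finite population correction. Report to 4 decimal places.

6.6050

f = n/N = 3161/24746 = 0.12773782.
SE_no-fpc = √(s²/n) = 0.024257399; SE_fpc = √((1−f)s²/n) = 0.022655192.
Ratio = √(1−f) = 0.93394978. Reduction = 100·(1 − 0.93394978) = 6.6050%.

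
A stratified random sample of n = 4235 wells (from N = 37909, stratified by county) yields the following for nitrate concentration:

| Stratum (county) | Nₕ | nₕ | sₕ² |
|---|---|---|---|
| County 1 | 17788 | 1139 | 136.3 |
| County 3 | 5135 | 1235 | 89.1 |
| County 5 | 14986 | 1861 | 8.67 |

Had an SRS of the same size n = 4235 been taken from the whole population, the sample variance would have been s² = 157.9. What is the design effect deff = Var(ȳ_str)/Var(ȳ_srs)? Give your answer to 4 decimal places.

0.7942

Var(ȳ_str) = Σ Wₕ²(1−fₕ)sₕ²/nₕ with Wₕ = Nₕ/37909:
  County 1: (17788/37909)²·(1−1139/17788)·136.3/1139 = 0.024660549
  County 3: (5135/37909)²·(1−1235/5135)·89.1/1235 = 0.0010053821
  County 5: (14986/37909)²·(1−1861/14986)·8.67/1861 = 6.3763641 × 10^-4
  → Var(ȳ_str) = 0.026303568.
Var(ȳ_srs) = (1 − 4235/37909)·157.9/4235 = 0.033119296.
deff = 0.026303568 / 0.033119296 = 0.7942.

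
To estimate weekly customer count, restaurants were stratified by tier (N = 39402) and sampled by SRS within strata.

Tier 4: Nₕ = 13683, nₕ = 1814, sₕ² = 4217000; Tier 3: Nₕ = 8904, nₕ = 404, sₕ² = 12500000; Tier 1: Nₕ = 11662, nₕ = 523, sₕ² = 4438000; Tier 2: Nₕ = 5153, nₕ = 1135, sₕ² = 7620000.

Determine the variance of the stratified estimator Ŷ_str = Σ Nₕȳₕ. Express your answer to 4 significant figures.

3.961 × 10^12

Var(Ŷ_str) = Σₕ Nₕ²(1 − fₕ)sₕ²/nₕ.
Tier 4: 13683²·(1 − 1814/13683)·4217000/1814 = 3.7753896 × 10^11.
Tier 3: 8904²·(1 − 404/8904)·12500000/404 = 2.3417079 × 10^12.
Tier 1: 11662²·(1 − 523/11662)·4438000/523 = 1.1023128 × 10^12.
Tier 2: 5153²·(1 − 1135/5153)·7620000/1135 = 1.390046 × 10^11.
Sum = 3.9605643 × 10^12.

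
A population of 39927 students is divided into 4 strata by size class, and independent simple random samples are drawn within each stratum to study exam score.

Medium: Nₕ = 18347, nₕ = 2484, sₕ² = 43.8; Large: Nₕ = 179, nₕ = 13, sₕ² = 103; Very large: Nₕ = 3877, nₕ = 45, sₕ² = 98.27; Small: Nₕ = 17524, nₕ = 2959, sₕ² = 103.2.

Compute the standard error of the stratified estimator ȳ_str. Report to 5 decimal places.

Var(ȳ_str) = Σₕ Wₕ²(1 − fₕ)sₕ²/nₕ with Wₕ = Nₕ/N, N = 39927.
Medium: Wₕ = 0.45951361; term = 0.45951361²·(1 − 0.13538998)·43.8/2484 = 0.0032191376.
Large: Wₕ = 0.00448318; term = 0.00448318²·(1 − 0.07262570)·103/13 = 1.4767998 × 10^-4.
Very large: Wₕ = 0.09710221; term = 0.09710221²·(1 − 0.01160691)·98.27/45 = 0.020351498.
Small: Wₕ = 0.43890099; term = 0.43890099²·(1 − 0.16885414)·103.2/2959 = 0.0055839961.
Sum = 0.029302312.
SE = √(0.029302312) = 0.17118.

0.17118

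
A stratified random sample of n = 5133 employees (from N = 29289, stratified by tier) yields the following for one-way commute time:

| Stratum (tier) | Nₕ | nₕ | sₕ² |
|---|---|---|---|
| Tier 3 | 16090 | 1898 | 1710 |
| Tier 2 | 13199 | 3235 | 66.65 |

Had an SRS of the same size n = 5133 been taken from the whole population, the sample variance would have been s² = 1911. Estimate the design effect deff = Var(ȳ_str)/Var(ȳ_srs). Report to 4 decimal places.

Var(ȳ_str) = Σ Wₕ²(1−fₕ)sₕ²/nₕ with Wₕ = Nₕ/29289:
  Tier 3: (16090/29289)²·(1−1898/16090)·1710/1898 = 0.2398228
  Tier 2: (13199/29289)²·(1−3235/13199)·66.65/3235 = 0.0031585774
  → Var(ȳ_str) = 0.24298138.
Var(ȳ_srs) = (1 − 5133/29289)·1911/5133 = 0.30705056.
deff = 0.24298138 / 0.30705056 = 0.7913.

0.7913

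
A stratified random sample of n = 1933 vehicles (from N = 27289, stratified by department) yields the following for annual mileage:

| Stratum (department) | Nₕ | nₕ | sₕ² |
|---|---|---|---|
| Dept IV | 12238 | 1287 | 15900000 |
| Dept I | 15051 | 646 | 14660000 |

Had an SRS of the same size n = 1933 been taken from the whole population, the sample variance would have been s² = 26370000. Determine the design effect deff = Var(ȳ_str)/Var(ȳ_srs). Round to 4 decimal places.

0.6966

Var(ȳ_str) = Σ Wₕ²(1−fₕ)sₕ²/nₕ with Wₕ = Nₕ/27289:
  Dept IV: (12238/27289)²·(1−1287/12238)·15900000/1287 = 2223.3486
  Dept I: (15051/27289)²·(1−646/15051)·14660000/646 = 6607.0079
  → Var(ȳ_str) = 8830.3565.
Var(ȳ_srs) = (1 − 1933/27289)·26370000/1933 = 12675.684.
deff = 8830.3565 / 12675.684 = 0.6966.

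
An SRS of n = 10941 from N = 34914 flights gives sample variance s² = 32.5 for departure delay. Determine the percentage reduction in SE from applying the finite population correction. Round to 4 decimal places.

17.1369

f = n/N = 10941/34914 = 0.31336999.
SE_no-fpc = √(s²/n) = 0.054502092; SE_fpc = √((1−f)s²/n) = 0.045162145.
Ratio = √(1−f) = 0.82863140. Reduction = 100·(1 − 0.82863140) = 17.1369%.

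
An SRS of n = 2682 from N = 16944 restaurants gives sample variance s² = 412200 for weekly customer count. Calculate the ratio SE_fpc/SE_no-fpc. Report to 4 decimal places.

0.9174

f = n/N = 2682/16944 = 0.15828612.
SE_no-fpc = √(s²/n) = 12.397229; SE_fpc = √((1−f)s²/n) = 11.373833.
Ratio = √(1−f) = 0.91744966.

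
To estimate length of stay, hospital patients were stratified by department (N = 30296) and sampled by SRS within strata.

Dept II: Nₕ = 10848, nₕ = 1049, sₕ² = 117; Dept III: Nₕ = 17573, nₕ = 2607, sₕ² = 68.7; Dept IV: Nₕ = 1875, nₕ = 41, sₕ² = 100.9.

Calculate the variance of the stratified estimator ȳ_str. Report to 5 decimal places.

0.02969

Var(ȳ_str) = Σₕ Wₕ²(1 − fₕ)sₕ²/nₕ with Wₕ = Nₕ/N, N = 30296.
Dept II: Wₕ = 0.35806707; term = 0.35806707²·(1 − 0.09669985)·117/1049 = 0.012917284.
Dept III: Wₕ = 0.58004357; term = 0.58004357²·(1 − 0.14835259)·68.7/2607 = 0.0075508661.
Dept IV: Wₕ = 0.06188936; term = 0.06188936²·(1 − 0.02186667)·100.9/41 = 0.009220136.
Sum = 0.029688286.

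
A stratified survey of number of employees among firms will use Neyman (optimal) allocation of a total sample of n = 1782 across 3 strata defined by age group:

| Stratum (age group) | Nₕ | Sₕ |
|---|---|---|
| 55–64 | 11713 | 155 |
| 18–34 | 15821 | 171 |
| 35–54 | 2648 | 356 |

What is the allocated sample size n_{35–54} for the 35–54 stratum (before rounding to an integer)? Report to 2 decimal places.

307.47

Neyman allocation: nₕ = n·NₕSₕ / Σⱼ NⱼSⱼ.
Σ NⱼSⱼ = 11713·155 + 15821·171 + 2648·356 = 5.463594 × 10^6.
n_{35–54} = 1782·2648·356 / (5.463594 × 10^6) = 307.47.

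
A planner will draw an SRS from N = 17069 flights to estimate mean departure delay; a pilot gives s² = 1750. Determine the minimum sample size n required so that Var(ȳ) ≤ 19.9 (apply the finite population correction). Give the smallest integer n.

Without fpc, n₀ = s²/D = 1750/19.9 = 87.9397.
With fpc, (1 − n/N)·s²/n ≤ D requires n ≥ n₀/(1 + n₀/N) = 87.9397/(1 + 87.9397/17069) = 87.4890.
Rounding up, n = 88.

88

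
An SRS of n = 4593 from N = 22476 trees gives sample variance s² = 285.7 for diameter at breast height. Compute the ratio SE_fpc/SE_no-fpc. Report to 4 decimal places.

0.8920

f = n/N = 4593/22476 = 0.20435131.
SE_no-fpc = √(s²/n) = 0.249406; SE_fpc = √((1−f)s²/n) = 0.22246801.
Ratio = √(1−f) = 0.89199142.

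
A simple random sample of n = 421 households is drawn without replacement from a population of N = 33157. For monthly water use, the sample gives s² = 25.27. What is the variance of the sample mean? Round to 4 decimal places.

0.0593

Under SRS without replacement, Var(ȳ) = (1 − f)·s²/n with f = n/N = 421/33157 = 0.01269717.
Var(ȳ) = (1 − 0.01269717)·25.27/421 = 0.98730283·0.060023753 = 0.059261621.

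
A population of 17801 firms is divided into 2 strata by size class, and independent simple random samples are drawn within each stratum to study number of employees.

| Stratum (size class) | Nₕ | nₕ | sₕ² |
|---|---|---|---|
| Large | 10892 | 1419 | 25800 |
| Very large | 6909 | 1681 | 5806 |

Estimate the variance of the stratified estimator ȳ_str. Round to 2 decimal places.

6.31

Var(ȳ_str) = Σₕ Wₕ²(1 − fₕ)sₕ²/nₕ with Wₕ = Nₕ/N, N = 17801.
Large: Wₕ = 0.61187574; term = 0.61187574²·(1 − 0.13027910)·25800/1419 = 5.9202995.
Very large: Wₕ = 0.38812426; term = 0.38812426²·(1 − 0.24330583)·5806/1681 = 0.39370533.
Sum = 6.3140048.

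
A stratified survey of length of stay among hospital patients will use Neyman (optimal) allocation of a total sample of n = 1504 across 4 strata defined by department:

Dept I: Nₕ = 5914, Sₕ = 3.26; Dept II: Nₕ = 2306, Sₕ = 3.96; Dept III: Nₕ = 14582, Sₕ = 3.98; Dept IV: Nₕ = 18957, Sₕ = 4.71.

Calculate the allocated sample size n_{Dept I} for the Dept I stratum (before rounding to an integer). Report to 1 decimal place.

Neyman allocation: nₕ = n·NₕSₕ / Σⱼ NⱼSⱼ.
Σ NⱼSⱼ = 5914·3.26 + 2306·3.96 + 14582·3.98 + 18957·4.71 = 175735.23.
n_{Dept I} = 1504·5914·3.26 / 175735.23 = 165.0.

165.0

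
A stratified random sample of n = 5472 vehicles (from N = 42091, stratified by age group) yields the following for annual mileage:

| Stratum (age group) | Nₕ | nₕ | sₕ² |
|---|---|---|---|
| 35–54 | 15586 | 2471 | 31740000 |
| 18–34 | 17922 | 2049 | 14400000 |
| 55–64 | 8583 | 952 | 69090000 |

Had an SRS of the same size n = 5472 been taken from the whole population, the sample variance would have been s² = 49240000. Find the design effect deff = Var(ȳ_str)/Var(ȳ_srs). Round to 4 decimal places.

Var(ȳ_str) = Σ Wₕ²(1−fₕ)sₕ²/nₕ with Wₕ = Nₕ/42091:
  35–54: (15586/42091)²·(1−2471/15586)·31740000/2471 = 1482.0357
  18–34: (17922/42091)²·(1−2049/17922)·14400000/2049 = 1128.4635
  55–64: (8583/42091)²·(1−952/8583)·69090000/952 = 2682.9978
  → Var(ȳ_str) = 5293.497.
Var(ȳ_srs) = (1 − 5472/42091)·49240000/5472 = 7828.6917.
deff = 5293.497 / 7828.6917 = 0.6762.

0.6762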